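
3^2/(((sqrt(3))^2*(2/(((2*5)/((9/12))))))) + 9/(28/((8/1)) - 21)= 682/35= 19.49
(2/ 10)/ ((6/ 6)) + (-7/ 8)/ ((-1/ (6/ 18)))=59/ 120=0.49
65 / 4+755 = 3085 / 4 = 771.25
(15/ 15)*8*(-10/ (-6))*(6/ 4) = 20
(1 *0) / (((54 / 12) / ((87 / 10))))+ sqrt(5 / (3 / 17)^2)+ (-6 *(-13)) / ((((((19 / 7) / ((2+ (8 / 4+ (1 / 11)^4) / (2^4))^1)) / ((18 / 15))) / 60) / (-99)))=-435265.15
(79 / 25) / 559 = 0.01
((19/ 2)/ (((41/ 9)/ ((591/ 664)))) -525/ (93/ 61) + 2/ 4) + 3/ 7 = -341.57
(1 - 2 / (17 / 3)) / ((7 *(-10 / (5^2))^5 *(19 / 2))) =-34375 / 36176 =-0.95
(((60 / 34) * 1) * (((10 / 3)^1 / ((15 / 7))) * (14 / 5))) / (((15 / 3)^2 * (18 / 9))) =196 / 1275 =0.15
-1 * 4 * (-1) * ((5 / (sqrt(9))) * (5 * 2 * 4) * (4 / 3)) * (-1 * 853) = -2729600 / 9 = -303288.89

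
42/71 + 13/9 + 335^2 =71713076/639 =112227.04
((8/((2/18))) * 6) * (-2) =-864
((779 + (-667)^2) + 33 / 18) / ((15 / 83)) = 221943577 / 90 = 2466039.74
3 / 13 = 0.23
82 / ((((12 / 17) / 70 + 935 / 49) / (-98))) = -33469940 / 79517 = -420.92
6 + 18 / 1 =24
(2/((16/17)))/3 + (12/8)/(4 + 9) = 257/312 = 0.82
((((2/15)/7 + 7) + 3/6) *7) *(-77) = -121583/30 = -4052.77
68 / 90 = 34 / 45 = 0.76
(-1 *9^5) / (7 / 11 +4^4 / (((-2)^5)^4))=-295612416 / 3187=-92755.70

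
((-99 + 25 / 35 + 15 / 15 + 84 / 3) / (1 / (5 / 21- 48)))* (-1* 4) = -1945820 / 147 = -13236.87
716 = 716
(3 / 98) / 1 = 3 / 98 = 0.03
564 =564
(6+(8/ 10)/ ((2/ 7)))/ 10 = 22/ 25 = 0.88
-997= -997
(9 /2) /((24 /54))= 81 /8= 10.12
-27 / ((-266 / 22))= 297 / 133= 2.23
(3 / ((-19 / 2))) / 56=-3 / 532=-0.01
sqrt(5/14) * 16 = 8 * sqrt(70)/7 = 9.56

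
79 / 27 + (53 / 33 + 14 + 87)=31343 / 297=105.53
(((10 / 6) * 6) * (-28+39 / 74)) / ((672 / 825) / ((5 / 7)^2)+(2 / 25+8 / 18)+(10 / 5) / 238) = -129.02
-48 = -48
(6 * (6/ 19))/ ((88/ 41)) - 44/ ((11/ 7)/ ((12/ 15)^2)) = -178039/ 10450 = -17.04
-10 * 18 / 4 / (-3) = 15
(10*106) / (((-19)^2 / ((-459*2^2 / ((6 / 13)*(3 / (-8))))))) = 11244480 / 361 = 31148.14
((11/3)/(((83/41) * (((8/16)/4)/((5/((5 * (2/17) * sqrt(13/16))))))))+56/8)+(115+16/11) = 1358/11+122672 * sqrt(13)/3237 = 260.09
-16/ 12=-4/ 3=-1.33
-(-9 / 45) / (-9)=-1 / 45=-0.02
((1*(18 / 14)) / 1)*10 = 90 / 7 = 12.86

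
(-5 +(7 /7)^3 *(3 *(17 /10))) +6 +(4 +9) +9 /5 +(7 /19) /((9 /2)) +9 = 51269 /1710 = 29.98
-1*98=-98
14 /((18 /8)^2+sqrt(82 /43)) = 2.17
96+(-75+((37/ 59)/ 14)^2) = 14329165/ 682276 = 21.00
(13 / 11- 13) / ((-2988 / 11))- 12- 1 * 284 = -442159 / 1494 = -295.96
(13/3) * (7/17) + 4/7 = 841/357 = 2.36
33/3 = 11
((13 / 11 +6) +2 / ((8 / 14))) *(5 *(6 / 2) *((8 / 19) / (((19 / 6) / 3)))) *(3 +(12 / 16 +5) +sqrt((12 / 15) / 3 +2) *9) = 1425.26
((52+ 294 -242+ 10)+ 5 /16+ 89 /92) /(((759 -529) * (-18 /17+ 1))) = -721191 /84640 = -8.52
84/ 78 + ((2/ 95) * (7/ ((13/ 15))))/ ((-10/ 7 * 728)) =138299/ 128440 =1.08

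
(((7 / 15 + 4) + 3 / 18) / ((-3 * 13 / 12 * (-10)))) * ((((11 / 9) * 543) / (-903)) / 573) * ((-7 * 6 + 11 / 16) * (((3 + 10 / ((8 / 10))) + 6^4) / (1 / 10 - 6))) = -11158796429 / 6645103920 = -1.68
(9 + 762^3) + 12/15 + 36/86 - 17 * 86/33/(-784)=1230561691320277/2781240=442450738.28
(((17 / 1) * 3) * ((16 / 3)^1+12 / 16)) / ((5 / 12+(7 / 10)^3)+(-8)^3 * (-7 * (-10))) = -930750 / 107517721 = -0.01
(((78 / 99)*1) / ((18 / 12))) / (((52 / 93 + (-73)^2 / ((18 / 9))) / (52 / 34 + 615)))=33790744 / 278088261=0.12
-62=-62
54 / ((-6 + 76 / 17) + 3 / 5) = -4590 / 79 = -58.10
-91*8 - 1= -729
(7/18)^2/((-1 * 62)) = -49/20088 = -0.00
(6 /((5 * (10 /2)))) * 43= 258 /25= 10.32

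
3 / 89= 0.03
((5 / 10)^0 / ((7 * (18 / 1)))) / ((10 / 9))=1 / 140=0.01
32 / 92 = 8 / 23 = 0.35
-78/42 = -13/7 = -1.86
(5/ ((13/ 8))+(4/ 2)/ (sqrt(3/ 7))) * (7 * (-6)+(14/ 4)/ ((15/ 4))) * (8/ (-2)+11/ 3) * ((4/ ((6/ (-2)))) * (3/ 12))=-4928/ 351 - 1232 * sqrt(21)/ 405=-27.98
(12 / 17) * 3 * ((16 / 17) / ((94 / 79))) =22752 / 13583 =1.68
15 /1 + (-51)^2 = 2616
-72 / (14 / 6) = -30.86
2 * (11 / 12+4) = 59 / 6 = 9.83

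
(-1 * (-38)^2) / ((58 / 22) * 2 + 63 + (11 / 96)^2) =-146386944 / 6922547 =-21.15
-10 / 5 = -2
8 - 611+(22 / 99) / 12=-32561 / 54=-602.98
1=1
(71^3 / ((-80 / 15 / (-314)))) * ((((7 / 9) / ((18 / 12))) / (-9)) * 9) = -393344189 / 36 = -10926227.47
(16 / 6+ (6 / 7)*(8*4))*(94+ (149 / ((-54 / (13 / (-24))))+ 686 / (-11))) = 37312885 / 37422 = 997.08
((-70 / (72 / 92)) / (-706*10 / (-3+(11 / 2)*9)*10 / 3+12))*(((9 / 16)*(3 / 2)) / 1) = 673785 / 4411264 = 0.15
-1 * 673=-673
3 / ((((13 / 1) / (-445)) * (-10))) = 267 / 26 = 10.27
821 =821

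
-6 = -6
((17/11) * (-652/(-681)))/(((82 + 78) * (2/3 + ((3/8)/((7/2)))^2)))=271558/19913575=0.01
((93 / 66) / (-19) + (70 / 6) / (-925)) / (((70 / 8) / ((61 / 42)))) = -1227991 / 85256325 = -0.01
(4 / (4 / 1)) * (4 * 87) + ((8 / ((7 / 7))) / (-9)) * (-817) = 1074.22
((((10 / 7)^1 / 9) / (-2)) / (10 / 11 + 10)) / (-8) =11 / 12096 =0.00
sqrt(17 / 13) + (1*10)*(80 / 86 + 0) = sqrt(221) / 13 + 400 / 43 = 10.45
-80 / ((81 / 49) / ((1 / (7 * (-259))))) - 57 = -170749 / 2997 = -56.97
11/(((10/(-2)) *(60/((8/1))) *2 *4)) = -11/300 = -0.04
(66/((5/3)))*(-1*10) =-396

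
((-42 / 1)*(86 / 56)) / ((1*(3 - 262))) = 129 / 518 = 0.25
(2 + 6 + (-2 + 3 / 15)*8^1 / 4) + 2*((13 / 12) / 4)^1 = 593 / 120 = 4.94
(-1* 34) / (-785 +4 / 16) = 136 / 3139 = 0.04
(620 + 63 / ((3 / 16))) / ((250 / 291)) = 139098 / 125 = 1112.78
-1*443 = -443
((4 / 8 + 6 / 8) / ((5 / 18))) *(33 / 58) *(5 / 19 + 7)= 20493 / 1102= 18.60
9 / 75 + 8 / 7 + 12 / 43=1.54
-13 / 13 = -1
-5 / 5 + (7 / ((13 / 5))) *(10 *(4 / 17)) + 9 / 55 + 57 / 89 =6641061 / 1081795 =6.14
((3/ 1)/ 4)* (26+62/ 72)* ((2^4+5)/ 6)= 6769/ 96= 70.51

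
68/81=0.84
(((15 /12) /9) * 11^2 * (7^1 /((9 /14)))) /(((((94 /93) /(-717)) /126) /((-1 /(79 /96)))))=73798974480 /3713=19875834.76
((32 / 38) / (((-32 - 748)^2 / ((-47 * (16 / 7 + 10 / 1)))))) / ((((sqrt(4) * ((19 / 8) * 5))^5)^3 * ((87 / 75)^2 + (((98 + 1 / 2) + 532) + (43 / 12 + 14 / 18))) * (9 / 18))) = -34720515620864 / 5962565739898379572893763786099853515625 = -0.00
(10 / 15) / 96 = 1 / 144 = 0.01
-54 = -54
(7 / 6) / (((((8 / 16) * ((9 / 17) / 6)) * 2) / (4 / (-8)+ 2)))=119 / 6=19.83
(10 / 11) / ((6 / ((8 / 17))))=0.07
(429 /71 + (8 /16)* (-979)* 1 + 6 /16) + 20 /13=-3555723 /7384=-481.54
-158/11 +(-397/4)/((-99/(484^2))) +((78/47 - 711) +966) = 1093873079/4653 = 235089.85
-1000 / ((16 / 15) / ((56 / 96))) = -4375 / 8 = -546.88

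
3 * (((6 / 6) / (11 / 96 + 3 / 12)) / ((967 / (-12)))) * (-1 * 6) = 20736 / 33845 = 0.61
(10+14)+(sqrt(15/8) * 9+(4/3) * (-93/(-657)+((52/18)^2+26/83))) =9 * sqrt(30)/4+52612460/1472337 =48.06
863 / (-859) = -863 / 859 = -1.00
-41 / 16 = -2.56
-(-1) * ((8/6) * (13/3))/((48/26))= 169/54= 3.13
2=2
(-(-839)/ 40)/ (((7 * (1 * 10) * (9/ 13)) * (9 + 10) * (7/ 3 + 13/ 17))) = 185419/ 25216800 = 0.01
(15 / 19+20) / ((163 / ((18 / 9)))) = 790 / 3097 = 0.26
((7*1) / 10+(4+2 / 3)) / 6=161 / 180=0.89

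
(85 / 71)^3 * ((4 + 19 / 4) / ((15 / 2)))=4298875 / 2147466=2.00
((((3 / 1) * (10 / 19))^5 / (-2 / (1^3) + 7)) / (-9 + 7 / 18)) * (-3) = 52488000 / 76759069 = 0.68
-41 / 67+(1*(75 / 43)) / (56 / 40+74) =-639526 / 1086137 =-0.59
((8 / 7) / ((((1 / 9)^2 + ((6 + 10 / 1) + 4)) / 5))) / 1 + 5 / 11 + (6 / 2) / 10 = 1298201 / 1248170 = 1.04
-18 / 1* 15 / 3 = -90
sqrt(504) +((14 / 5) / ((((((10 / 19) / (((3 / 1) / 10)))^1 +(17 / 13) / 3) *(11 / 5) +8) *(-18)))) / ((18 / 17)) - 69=-176988311 / 2564622 +6 *sqrt(14)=-46.56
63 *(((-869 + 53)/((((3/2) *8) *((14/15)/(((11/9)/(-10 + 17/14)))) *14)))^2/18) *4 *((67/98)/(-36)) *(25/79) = -1464326875/33205991553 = -0.04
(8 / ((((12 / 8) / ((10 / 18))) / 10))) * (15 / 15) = 800 / 27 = 29.63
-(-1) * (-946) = -946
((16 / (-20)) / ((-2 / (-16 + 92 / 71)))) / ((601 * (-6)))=348 / 213355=0.00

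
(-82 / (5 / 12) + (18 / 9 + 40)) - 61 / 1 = -1079 / 5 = -215.80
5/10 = 1/2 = 0.50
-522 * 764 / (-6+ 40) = -199404 / 17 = -11729.65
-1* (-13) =13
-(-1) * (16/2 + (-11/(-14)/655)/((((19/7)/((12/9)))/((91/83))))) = 24792442/3098805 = 8.00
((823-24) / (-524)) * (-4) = 799 / 131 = 6.10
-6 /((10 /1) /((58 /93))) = -58 /155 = -0.37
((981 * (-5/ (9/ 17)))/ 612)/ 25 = -109/ 180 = -0.61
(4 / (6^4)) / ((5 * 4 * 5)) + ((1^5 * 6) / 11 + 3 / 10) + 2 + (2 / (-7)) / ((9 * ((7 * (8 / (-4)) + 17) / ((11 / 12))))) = 2358239 / 831600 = 2.84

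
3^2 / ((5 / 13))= 117 / 5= 23.40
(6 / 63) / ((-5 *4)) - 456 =-95761 / 210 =-456.00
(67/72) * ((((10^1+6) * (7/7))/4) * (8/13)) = 268/117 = 2.29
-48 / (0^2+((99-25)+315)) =-48 / 389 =-0.12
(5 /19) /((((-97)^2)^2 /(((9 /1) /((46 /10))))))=225 /38687295797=0.00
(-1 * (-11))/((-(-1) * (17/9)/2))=198/17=11.65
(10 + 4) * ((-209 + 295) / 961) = 1.25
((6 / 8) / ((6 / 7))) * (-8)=-7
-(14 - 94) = 80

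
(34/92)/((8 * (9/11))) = 187/3312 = 0.06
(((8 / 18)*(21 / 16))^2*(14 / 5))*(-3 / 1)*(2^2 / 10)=-343 / 300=-1.14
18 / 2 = 9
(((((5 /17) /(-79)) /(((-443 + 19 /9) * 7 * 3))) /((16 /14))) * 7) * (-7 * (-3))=2205 /42632192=0.00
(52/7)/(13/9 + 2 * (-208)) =-36/2009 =-0.02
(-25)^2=625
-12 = -12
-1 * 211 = -211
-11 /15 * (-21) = 15.40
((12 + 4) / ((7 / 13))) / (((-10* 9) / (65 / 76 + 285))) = -112970 / 1197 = -94.38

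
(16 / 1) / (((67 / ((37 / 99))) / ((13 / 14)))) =3848 / 46431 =0.08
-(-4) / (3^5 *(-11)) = -4 / 2673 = -0.00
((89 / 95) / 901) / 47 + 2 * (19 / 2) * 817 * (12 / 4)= 187345457174 / 4022965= 46569.00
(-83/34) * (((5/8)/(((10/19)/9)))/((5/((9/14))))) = -127737/38080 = -3.35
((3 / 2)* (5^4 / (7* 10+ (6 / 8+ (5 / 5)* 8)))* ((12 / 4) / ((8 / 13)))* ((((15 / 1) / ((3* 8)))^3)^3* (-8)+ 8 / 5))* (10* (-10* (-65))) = 65726266896875 / 117440512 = 559655.83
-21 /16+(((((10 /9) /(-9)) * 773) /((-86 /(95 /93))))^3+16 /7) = 9248732757985150931 /3806512775381182608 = 2.43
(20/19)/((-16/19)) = -5/4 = -1.25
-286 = -286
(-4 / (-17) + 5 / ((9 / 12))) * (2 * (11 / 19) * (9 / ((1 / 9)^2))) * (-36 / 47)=-67744512 / 15181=-4462.45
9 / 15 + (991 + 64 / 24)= 14914 / 15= 994.27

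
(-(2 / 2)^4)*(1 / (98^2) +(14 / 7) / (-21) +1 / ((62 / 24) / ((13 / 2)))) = -2162365 / 893172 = -2.42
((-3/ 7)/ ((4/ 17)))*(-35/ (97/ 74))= 9435/ 194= 48.63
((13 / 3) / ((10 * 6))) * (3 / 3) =0.07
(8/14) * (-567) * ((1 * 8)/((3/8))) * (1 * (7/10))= -24192/5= -4838.40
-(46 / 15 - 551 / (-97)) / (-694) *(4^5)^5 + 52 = 7164664057219291844 / 504885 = 14190685120808.29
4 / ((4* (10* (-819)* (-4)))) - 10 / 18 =-18199 / 32760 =-0.56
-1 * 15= -15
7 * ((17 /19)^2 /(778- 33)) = 2023 /268945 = 0.01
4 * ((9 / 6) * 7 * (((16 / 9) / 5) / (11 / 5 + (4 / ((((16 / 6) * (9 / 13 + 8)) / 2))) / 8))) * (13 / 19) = 2632448 / 577923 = 4.56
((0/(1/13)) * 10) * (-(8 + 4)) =0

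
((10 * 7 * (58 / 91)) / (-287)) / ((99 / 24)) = -4640 / 123123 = -0.04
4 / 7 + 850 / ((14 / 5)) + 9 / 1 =2192 / 7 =313.14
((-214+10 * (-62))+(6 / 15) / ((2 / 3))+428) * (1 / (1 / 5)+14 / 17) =-200673 / 85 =-2360.86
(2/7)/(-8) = -0.04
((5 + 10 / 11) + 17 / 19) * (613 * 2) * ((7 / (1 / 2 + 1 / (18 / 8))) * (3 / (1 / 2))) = 1317989232 / 3553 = 370951.09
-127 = -127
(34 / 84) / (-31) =-17 / 1302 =-0.01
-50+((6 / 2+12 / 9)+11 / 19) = -2570 / 57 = -45.09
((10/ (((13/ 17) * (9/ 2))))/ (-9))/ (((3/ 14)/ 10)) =-47600/ 3159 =-15.07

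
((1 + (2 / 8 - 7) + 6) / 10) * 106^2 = 2809 / 10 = 280.90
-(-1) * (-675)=-675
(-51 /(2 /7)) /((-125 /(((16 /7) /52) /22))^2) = -102 /2236609375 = -0.00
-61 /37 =-1.65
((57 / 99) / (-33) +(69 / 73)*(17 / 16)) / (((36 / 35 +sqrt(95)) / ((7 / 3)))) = -307525225 / 12197913684 +10763382875*sqrt(95) / 439124892624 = 0.21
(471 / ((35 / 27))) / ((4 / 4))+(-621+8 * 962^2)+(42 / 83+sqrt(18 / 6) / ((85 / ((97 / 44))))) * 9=873 * sqrt(3) / 3740+21506583296 / 2905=7403299.30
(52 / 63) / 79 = 52 / 4977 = 0.01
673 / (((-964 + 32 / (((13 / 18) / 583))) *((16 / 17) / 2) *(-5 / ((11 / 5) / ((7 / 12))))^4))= 0.02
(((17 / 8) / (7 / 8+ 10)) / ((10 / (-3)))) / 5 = -17 / 1450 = -0.01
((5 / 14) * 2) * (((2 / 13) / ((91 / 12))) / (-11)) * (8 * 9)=-8640 / 91091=-0.09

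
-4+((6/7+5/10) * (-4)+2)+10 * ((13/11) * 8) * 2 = 13988/77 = 181.66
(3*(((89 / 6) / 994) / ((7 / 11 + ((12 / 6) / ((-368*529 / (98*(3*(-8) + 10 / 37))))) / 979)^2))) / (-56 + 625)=17287247686851219209 / 88983301097976729870825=0.00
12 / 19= 0.63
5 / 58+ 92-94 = -111 / 58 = -1.91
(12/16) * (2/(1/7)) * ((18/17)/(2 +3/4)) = 756/187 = 4.04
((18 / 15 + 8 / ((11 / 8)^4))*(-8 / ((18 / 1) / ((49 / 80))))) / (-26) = 6166307 / 171299700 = 0.04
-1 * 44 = -44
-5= -5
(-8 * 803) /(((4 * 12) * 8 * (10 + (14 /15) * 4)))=-4015 /3296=-1.22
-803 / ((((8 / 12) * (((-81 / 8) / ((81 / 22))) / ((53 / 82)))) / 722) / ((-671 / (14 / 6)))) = -16869451302 / 287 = -58778575.97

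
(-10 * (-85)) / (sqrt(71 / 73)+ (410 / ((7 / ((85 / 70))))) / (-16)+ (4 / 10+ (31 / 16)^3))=201712493595648000 / 694541701419457 - 855994531840000 * sqrt(5183) / 694541701419457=201.70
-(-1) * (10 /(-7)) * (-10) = 100 /7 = 14.29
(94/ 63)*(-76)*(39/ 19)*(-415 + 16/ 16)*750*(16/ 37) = 8094528000/ 259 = 31253003.86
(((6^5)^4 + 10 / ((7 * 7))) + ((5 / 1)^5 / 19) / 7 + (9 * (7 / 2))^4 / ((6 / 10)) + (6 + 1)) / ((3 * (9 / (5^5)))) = 170194175461318413415625 / 402192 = 423166486308326404.84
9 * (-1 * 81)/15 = -243/5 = -48.60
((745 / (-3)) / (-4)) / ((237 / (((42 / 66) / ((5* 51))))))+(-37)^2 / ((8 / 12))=3276327437 / 1595484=2053.50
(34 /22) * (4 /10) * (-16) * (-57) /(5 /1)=31008 /275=112.76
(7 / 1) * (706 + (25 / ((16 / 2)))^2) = 320663 / 64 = 5010.36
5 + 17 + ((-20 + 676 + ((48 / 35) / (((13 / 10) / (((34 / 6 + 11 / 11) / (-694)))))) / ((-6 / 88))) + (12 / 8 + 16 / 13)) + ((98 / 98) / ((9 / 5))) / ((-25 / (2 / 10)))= 9674994821 / 14209650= 680.87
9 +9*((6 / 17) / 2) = 180 / 17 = 10.59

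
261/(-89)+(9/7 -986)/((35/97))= -59571214/21805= -2732.00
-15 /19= -0.79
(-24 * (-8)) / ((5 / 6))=1152 / 5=230.40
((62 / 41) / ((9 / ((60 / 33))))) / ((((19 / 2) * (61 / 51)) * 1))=0.03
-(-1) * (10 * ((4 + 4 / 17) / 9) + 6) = 182 / 17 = 10.71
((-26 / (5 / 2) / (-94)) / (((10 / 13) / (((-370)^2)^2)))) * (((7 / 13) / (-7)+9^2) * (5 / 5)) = 10252410334400 / 47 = 218136390093.62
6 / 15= 0.40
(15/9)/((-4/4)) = -5/3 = -1.67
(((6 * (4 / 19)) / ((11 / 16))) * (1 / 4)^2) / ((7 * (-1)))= -24 / 1463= -0.02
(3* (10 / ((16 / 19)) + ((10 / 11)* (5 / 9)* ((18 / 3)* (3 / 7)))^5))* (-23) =-23262970149135 / 21654273256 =-1074.29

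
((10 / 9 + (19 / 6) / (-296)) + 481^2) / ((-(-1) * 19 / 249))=102313873493 / 33744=3032061.21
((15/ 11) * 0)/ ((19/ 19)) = 0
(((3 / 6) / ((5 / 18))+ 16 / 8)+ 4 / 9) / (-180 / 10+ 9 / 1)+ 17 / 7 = 5548 / 2835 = 1.96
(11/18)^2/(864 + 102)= 121/312984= 0.00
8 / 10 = 4 / 5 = 0.80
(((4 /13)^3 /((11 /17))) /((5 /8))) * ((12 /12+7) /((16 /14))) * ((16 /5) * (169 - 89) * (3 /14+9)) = 143720448 /120835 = 1189.39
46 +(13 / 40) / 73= 134333 / 2920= 46.00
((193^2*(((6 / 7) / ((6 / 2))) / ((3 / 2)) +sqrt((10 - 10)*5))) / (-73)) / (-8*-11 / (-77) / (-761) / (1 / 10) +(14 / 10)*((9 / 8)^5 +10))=-18577155031040 / 3161012028939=-5.88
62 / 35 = 1.77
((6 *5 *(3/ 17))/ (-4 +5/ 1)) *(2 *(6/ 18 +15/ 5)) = 600/ 17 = 35.29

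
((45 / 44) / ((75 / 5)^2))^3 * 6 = 3 / 5324000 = 0.00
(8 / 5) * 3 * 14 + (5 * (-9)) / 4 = 1119 / 20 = 55.95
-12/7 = -1.71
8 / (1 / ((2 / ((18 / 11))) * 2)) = 176 / 9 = 19.56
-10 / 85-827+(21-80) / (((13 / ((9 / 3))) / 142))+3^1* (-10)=-2790.50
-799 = -799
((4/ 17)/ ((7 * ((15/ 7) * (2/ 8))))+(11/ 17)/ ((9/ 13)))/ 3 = 763/ 2295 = 0.33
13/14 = 0.93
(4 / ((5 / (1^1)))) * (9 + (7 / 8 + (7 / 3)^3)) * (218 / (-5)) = -531593 / 675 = -787.55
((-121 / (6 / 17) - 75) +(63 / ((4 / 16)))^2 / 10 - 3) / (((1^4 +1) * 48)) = 177887 / 2880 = 61.77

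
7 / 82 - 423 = -34679 / 82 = -422.91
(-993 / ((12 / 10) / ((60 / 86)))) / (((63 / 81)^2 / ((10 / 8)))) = -10054125 / 8428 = -1192.94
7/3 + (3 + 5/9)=53/9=5.89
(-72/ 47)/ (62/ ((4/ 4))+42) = -0.01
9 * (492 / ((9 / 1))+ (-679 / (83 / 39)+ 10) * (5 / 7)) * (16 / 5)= -13895088 / 2905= -4783.16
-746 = -746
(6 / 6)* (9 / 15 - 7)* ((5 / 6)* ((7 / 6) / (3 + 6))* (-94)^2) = -494816 / 81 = -6108.84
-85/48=-1.77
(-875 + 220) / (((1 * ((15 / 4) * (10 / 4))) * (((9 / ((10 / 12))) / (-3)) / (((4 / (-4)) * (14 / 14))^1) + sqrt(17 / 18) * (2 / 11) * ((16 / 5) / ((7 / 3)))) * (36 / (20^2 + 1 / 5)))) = -518058233 / 2390365 + 53824232 * sqrt(34) / 21513285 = -202.14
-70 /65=-14 /13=-1.08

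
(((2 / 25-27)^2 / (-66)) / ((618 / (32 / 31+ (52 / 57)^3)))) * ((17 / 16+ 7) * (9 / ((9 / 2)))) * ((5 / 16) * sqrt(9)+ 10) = -43817939882003 / 7805440486800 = -5.61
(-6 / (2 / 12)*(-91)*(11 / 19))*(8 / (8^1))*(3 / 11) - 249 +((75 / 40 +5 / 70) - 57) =226855 / 1064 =213.21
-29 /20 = -1.45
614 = 614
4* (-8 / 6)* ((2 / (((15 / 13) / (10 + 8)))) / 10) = -416 / 25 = -16.64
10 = 10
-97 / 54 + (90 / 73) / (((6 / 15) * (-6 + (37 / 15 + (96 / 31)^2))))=-1.29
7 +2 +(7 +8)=24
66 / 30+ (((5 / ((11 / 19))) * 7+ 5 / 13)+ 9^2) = 102988 / 715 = 144.04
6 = 6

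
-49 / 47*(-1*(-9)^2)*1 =84.45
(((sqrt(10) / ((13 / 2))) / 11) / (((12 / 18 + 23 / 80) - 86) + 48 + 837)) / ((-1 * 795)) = -32 * sqrt(10) / 1455084631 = -0.00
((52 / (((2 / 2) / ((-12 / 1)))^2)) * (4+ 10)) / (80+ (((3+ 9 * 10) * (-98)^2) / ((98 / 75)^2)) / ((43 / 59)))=4507776 / 30867815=0.15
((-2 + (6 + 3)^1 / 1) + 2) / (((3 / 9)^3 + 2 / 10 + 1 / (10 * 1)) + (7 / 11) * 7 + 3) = 26730 / 23141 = 1.16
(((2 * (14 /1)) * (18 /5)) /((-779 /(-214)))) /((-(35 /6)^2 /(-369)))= 4992192 /16625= 300.28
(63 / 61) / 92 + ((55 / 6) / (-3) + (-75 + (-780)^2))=30725125337 / 50508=608321.96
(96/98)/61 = 48/2989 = 0.02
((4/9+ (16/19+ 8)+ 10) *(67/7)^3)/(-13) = -991916374/762489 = -1300.89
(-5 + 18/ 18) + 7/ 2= -0.50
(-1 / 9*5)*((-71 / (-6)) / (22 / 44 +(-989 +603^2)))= -355 / 19581507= -0.00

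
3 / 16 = 0.19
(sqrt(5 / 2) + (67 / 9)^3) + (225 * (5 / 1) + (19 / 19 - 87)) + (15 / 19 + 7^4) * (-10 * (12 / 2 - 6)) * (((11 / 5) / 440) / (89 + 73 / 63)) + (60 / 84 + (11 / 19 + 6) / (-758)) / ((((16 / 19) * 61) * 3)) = sqrt(10) / 2 + 5480039993069 / 3775240224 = 1453.15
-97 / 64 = -1.52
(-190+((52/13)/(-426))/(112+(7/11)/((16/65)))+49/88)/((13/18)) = -214834485351/819022204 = -262.31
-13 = -13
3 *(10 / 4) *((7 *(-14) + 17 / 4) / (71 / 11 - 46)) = 4125 / 232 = 17.78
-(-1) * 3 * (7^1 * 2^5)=672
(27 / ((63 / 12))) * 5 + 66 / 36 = 1157 / 42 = 27.55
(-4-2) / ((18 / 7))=-7 / 3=-2.33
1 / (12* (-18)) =-1 / 216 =-0.00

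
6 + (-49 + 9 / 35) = -1496 / 35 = -42.74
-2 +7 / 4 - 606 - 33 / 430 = -521441 / 860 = -606.33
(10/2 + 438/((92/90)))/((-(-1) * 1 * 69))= 9970/1587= 6.28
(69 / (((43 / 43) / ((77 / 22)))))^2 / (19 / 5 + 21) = 1166445 / 496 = 2351.70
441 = 441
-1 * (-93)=93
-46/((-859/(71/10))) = 1633/4295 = 0.38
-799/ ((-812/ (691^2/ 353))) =381507319/ 286636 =1330.98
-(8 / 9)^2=-64 / 81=-0.79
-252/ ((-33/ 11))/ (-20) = -21/ 5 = -4.20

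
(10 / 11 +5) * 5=325 / 11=29.55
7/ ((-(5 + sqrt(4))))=-1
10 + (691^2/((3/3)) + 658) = 478149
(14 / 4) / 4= 7 / 8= 0.88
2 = 2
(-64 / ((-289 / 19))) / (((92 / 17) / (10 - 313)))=-92112 / 391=-235.58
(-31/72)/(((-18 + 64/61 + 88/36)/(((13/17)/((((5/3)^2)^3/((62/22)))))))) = 555551217/186158500000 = 0.00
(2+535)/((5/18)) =9666/5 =1933.20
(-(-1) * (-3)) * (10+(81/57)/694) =-395661/13186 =-30.01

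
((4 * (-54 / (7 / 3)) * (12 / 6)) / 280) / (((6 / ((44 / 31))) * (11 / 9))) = -972 / 7595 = -0.13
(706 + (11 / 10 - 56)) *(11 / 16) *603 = 43187463 / 160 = 269921.64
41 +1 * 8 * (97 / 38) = 1167 / 19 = 61.42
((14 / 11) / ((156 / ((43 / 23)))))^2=0.00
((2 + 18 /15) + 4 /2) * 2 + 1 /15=157 /15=10.47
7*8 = 56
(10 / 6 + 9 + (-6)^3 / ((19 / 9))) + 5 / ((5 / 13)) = -4483 / 57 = -78.65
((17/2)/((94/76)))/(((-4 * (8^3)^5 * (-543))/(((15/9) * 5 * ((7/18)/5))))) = 11305/193955117777081597952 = 0.00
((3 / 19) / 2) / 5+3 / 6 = 49 / 95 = 0.52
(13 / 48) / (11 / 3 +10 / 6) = 13 / 256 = 0.05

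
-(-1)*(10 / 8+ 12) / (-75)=-53 / 300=-0.18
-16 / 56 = -2 / 7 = -0.29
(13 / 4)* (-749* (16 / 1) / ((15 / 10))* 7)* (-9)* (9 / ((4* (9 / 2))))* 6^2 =29444688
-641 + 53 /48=-30715 /48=-639.90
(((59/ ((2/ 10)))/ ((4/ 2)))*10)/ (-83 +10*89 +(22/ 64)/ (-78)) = 3681600/ 2014261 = 1.83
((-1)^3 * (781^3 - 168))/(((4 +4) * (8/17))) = -8098449341/64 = -126538270.95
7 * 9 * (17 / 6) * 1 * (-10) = -1785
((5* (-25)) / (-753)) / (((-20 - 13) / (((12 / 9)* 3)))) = -500 / 24849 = -0.02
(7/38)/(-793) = -7/30134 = -0.00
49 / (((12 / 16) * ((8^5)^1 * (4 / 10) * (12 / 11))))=2695 / 589824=0.00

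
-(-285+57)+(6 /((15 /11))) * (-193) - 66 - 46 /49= -688.14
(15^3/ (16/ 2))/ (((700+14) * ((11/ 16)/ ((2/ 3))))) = 750/ 1309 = 0.57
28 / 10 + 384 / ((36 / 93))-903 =459 / 5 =91.80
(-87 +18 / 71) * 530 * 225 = -734460750 / 71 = -10344517.61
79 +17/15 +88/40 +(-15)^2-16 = 874/3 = 291.33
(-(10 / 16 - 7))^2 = 2601 / 64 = 40.64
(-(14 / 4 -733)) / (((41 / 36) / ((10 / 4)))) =65655 / 41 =1601.34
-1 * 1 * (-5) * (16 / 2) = 40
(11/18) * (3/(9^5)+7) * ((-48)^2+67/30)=52429977787/5314410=9865.63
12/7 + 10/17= 274/119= 2.30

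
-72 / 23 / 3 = -24 / 23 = -1.04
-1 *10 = -10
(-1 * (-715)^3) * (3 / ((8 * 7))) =1096577625 / 56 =19581743.30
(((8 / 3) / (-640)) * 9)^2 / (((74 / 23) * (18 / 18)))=207 / 473600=0.00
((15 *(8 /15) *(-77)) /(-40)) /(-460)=-77 /2300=-0.03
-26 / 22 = -13 / 11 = -1.18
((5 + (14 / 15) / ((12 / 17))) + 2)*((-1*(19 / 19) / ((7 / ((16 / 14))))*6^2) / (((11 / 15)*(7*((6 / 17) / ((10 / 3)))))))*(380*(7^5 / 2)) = -287379951.52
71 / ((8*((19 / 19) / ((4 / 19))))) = 71 / 38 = 1.87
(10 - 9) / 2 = 1 / 2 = 0.50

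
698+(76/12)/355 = 743389/1065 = 698.02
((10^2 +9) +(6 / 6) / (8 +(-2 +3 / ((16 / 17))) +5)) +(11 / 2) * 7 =66997 / 454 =147.57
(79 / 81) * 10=790 / 81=9.75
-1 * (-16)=16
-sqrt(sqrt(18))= -2^(1/4) * sqrt(3)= -2.06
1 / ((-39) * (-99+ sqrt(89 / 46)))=sqrt(4094) / 17579523+ 1518 / 5859841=0.00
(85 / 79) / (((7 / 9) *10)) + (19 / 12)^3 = 3925219 / 955584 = 4.11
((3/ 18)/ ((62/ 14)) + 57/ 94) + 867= 3792472/ 4371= 867.64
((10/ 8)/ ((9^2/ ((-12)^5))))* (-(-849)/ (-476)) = 815040/ 119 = 6849.08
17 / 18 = 0.94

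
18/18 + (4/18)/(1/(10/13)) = 1.17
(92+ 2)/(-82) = -47/41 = -1.15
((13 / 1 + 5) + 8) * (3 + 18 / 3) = 234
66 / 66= 1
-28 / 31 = -0.90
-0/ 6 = 0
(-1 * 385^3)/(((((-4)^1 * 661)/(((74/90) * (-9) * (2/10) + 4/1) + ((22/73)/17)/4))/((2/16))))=6810.74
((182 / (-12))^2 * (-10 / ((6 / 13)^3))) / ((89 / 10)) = -454833925 / 173016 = -2628.85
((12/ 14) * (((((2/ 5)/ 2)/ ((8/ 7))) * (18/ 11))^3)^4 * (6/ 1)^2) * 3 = 45234893515255008322023/ 1606875328881152000000000000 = 0.00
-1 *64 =-64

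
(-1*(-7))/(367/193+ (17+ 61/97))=131047/365629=0.36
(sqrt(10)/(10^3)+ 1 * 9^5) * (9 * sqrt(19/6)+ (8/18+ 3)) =(62+ 27 * sqrt(114)) * (sqrt(10)+ 59049000)/18000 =1149097.25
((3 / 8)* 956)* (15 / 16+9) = 114003 / 32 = 3562.59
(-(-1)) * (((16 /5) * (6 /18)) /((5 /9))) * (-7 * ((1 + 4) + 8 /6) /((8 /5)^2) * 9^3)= -96957 /4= -24239.25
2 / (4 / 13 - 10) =-13 / 63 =-0.21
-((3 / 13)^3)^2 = -729 / 4826809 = -0.00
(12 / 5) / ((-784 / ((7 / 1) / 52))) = -3 / 7280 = -0.00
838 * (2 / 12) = 419 / 3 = 139.67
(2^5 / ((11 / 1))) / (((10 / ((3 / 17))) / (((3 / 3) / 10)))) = 24 / 4675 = 0.01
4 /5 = 0.80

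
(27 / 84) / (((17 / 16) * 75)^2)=64 / 1264375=0.00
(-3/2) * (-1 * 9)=27/2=13.50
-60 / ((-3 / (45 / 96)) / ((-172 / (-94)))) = 3225 / 188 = 17.15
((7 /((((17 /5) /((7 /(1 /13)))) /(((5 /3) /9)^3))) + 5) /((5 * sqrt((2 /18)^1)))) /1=414236 /111537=3.71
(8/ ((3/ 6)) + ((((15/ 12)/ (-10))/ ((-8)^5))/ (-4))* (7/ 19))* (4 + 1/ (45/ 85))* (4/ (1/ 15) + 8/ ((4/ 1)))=174578113457/ 29884416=5841.78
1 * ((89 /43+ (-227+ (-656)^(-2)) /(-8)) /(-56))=-4506908885 /8289992704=-0.54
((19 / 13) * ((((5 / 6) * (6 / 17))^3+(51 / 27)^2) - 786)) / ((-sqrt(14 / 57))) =227533094 * sqrt(798) / 2785671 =2307.36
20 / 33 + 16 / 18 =148 / 99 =1.49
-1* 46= -46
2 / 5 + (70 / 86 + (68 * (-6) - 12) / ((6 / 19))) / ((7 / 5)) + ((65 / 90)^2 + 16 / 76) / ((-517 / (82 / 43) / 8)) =-162349978597 / 171067545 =-949.04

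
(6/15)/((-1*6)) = -1/15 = -0.07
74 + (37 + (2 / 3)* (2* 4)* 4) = 397 / 3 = 132.33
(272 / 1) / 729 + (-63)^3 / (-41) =182295415 / 29889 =6099.08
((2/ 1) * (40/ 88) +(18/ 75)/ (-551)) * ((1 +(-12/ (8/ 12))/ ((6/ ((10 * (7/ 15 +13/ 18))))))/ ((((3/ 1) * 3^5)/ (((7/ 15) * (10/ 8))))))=-25058488/ 994155525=-0.03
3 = 3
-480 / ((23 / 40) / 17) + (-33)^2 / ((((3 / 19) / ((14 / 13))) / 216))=475456944 / 299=1590157.00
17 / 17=1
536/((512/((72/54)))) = 67/48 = 1.40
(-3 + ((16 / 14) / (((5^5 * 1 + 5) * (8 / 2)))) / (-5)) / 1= -164326 / 54775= -3.00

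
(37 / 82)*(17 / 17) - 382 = -31287 / 82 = -381.55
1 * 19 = 19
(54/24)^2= 81/16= 5.06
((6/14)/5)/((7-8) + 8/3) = 9/175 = 0.05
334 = 334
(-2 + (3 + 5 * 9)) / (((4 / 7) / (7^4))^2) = 6496930727 / 8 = 812116340.88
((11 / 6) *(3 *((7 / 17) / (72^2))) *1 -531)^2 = 8759436071075881 / 31066177536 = 281960.54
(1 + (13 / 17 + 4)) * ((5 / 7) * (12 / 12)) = 70 / 17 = 4.12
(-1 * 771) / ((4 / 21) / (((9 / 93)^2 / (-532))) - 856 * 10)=20817 / 523264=0.04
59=59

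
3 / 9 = 1 / 3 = 0.33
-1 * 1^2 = -1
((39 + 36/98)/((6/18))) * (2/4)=5787/98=59.05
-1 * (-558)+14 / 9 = 5036 / 9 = 559.56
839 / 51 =16.45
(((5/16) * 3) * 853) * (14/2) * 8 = 89565/2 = 44782.50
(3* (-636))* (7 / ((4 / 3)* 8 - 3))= -40068 / 23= -1742.09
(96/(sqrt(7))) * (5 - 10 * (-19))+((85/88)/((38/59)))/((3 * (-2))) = -5015/20064+18720 * sqrt(7)/7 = 7075.24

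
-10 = -10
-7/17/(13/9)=-63/221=-0.29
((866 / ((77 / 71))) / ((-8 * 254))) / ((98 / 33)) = -92229 / 696976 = -0.13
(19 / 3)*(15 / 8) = 95 / 8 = 11.88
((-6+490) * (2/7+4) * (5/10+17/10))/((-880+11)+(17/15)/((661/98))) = -316724760/60301283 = -5.25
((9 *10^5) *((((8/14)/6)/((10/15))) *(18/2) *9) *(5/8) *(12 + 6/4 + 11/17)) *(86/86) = 10957781250/119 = 92082195.38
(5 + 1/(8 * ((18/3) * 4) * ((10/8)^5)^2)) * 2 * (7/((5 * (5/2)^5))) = 65632340032/457763671875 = 0.14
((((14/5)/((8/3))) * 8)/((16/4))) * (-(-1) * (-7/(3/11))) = -539/10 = -53.90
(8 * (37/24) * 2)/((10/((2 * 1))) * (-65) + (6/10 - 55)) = -370/5691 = -0.07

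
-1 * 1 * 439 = -439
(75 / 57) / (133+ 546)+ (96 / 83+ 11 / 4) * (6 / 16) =50264191 / 34265056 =1.47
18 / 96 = 3 / 16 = 0.19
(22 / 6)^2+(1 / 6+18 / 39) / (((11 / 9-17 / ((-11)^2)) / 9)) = 5146735 / 275652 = 18.67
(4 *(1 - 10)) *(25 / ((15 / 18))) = -1080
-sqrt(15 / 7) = -sqrt(105) / 7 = -1.46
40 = 40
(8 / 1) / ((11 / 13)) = 104 / 11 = 9.45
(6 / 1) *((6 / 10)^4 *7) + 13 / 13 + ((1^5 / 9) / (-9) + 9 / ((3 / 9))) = 1692437 / 50625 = 33.43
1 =1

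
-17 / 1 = -17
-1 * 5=-5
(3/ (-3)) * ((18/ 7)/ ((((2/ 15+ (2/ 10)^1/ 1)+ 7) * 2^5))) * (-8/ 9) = 3/ 308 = 0.01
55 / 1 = 55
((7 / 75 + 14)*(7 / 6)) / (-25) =-7399 / 11250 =-0.66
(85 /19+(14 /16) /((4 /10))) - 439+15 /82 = -5386391 /12464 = -432.16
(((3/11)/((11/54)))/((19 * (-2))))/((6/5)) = -135/4598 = -0.03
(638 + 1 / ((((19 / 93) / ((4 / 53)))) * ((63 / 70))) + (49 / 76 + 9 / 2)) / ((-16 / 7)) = -281.56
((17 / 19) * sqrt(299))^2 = 86411 / 361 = 239.37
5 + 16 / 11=71 / 11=6.45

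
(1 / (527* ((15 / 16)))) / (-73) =-16 / 577065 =-0.00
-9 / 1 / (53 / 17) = -153 / 53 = -2.89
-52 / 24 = -2.17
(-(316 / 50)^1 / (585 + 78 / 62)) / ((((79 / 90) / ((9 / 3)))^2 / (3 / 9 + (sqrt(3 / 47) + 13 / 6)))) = -75330 / 239291 - 30132 * sqrt(141) / 11246677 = -0.35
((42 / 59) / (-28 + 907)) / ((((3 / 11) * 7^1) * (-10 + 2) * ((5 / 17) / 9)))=-561 / 345740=-0.00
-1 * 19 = -19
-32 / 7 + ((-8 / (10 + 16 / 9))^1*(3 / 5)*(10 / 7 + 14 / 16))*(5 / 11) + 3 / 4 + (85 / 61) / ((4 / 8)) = -1455087 / 995764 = -1.46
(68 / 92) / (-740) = -17 / 17020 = -0.00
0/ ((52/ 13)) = 0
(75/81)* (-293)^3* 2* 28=-35215259800/27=-1304268881.48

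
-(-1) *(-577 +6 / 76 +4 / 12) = -65731 / 114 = -576.59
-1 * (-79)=79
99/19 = 5.21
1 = 1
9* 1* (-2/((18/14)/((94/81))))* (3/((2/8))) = -5264/27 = -194.96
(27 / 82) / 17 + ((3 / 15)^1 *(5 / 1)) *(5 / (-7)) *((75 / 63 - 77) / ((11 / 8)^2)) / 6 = 356520427 / 74385234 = 4.79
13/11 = 1.18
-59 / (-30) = 59 / 30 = 1.97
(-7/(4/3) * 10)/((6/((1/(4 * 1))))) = -35/16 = -2.19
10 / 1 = 10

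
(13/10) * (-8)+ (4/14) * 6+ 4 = -164/35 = -4.69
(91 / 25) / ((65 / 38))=266 / 125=2.13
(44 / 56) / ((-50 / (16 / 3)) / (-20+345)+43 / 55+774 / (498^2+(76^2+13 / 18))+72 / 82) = 841735548940 / 1750579581511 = 0.48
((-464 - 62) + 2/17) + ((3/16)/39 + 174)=-1244239/3536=-351.88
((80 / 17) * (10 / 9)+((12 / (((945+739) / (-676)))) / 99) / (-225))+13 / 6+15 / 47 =38537136323 / 4995228150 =7.71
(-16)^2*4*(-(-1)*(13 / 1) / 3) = 13312 / 3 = 4437.33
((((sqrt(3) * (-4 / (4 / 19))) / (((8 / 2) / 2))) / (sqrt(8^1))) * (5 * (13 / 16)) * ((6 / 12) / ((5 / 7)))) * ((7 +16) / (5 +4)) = -39767 * sqrt(6) / 2304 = -42.28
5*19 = 95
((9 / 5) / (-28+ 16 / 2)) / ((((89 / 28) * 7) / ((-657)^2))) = -3884841 / 2225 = -1746.00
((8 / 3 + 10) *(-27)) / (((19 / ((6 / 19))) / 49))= -5292 / 19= -278.53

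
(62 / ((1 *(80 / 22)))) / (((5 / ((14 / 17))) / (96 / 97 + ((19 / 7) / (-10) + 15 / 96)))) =32397387 / 13192000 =2.46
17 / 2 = 8.50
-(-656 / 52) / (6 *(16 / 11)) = 1.45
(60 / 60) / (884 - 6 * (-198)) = 1 / 2072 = 0.00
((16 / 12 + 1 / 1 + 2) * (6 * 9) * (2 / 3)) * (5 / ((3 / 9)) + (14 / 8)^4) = 243399 / 64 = 3803.11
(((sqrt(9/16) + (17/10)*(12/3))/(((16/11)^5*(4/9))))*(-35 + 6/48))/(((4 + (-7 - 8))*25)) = 5551296201/16777216000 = 0.33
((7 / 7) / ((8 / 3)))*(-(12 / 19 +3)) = -207 / 152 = -1.36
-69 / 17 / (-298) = 69 / 5066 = 0.01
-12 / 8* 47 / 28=-141 / 56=-2.52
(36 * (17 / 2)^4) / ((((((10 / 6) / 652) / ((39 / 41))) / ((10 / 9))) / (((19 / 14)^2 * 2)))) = 575011265751 / 2009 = 286217653.44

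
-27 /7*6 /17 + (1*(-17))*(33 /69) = -25979 /2737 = -9.49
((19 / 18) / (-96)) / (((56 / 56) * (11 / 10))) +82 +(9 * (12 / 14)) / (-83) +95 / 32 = 58576759 / 690228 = 84.87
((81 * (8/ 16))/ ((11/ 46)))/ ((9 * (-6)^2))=23/ 44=0.52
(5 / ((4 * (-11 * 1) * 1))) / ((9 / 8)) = -10 / 99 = -0.10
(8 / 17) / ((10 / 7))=28 / 85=0.33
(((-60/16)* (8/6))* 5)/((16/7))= -175/16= -10.94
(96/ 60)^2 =2.56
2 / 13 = 0.15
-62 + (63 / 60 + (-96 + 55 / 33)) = -9317 / 60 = -155.28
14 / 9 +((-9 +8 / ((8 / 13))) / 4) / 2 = 37 / 18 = 2.06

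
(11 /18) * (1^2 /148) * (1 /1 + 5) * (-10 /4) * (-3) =55 /296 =0.19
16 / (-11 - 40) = -16 / 51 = -0.31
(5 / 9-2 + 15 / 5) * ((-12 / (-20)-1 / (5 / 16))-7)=-224 / 15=-14.93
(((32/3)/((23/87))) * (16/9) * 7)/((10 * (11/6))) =103936/3795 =27.39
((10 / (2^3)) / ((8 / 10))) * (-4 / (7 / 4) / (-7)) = 25 / 49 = 0.51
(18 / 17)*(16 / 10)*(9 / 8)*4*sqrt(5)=648*sqrt(5) / 85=17.05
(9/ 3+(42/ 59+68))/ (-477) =-0.15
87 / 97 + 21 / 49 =1.33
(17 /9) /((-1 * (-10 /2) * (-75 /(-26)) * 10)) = 221 /16875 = 0.01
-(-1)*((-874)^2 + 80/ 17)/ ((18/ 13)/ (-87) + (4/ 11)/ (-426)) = -2867662978323/ 62951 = -45553890.78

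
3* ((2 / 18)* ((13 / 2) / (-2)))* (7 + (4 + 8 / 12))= -455 / 36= -12.64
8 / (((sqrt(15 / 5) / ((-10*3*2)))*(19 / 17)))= -2720*sqrt(3) / 19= -247.96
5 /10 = 1 /2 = 0.50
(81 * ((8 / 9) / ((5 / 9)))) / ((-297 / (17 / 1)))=-408 / 55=-7.42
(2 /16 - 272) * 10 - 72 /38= -206769 /76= -2720.64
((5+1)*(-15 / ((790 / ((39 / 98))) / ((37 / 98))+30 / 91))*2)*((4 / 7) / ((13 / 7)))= -55944 / 5311345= -0.01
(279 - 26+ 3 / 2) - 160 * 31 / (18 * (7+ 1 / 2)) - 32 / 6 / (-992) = 182269 / 837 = 217.76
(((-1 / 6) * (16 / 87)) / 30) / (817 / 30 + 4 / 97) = -776 / 20715309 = -0.00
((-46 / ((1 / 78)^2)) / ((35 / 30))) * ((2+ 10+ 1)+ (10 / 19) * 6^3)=-4041795888 / 133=-30389442.77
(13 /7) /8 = 13 /56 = 0.23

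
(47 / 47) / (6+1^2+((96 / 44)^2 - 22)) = -121 / 1239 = -0.10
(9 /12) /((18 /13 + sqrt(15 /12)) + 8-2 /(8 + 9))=1357824 /16533011-146523 * sqrt(5) /33066022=0.07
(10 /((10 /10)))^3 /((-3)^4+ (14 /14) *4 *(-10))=1000 /41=24.39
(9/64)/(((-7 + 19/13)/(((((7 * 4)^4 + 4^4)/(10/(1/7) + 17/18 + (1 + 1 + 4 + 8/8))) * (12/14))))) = -1686204/9821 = -171.69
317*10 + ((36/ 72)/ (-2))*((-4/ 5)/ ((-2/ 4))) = 15848/ 5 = 3169.60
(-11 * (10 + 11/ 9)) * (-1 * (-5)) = -5555/ 9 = -617.22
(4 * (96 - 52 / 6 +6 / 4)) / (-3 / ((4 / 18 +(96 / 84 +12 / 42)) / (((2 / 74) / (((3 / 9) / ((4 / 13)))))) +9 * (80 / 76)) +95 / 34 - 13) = -1230637837 / 35483730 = -34.68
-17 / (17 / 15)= -15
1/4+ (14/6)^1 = 31/12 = 2.58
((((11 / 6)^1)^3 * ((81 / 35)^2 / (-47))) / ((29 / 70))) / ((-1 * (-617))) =-323433 / 117735940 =-0.00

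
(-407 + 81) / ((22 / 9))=-133.36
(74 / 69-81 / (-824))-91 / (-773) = 56628641 / 43949688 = 1.29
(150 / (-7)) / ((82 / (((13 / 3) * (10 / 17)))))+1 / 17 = -2963 / 4879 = -0.61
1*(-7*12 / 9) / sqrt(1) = -28 / 3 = -9.33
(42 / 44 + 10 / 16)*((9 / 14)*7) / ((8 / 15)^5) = 949978125 / 5767168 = 164.72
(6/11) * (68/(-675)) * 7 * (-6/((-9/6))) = -3808/2475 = -1.54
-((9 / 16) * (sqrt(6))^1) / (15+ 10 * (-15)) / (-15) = -sqrt(6) / 3600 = -0.00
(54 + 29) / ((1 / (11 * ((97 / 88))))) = 8051 / 8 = 1006.38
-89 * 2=-178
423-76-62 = 285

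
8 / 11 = 0.73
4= 4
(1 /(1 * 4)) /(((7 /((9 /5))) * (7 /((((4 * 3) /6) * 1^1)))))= 9 /490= 0.02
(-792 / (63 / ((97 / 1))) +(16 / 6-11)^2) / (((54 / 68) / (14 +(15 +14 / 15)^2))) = -148463505086 / 382725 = -387911.70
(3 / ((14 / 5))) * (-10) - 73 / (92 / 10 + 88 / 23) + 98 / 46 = -488833 / 34454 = -14.19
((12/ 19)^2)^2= 20736/ 130321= 0.16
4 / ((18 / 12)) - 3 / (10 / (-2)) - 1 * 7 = -56 / 15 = -3.73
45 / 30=3 / 2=1.50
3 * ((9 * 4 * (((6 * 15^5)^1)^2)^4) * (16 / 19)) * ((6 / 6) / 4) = 80231352265013671156419329345226287841796875000000000000 / 19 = 4222702750790193218758912000000000000000000000000000000.00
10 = 10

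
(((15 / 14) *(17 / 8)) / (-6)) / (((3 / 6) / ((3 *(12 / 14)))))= -1.95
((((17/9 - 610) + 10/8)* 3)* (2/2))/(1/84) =-152929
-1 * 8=-8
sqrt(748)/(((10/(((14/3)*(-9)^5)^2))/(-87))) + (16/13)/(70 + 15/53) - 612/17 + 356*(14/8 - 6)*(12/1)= -6606294178428*sqrt(187)/5 - 880946752/48425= -18067942854443.40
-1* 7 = -7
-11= -11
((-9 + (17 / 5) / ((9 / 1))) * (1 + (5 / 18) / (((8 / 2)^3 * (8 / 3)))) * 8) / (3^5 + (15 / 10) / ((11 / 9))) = -3283159 / 11605680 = -0.28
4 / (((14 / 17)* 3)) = 34 / 21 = 1.62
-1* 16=-16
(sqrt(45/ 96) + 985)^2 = (sqrt(30) + 7880)^2/ 64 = 971574.24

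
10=10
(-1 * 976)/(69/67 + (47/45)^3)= -2979423000/6621883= -449.94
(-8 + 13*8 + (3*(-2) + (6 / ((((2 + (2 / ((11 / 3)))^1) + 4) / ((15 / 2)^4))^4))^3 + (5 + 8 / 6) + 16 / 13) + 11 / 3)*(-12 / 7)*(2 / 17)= -3315972456324388888524330287310713625251314367865900247543821 / 467552060735957833317613568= -7092199425032645918020080000000000.00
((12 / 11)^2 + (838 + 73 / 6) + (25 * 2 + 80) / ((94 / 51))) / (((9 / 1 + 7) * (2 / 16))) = 31456685 / 68244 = 460.94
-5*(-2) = 10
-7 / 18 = -0.39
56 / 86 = 28 / 43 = 0.65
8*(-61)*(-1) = 488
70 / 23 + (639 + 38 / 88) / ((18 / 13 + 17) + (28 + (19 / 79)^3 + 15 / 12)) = 16.46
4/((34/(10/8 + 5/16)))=25/136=0.18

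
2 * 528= 1056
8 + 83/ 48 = 467/ 48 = 9.73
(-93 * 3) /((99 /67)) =-2077 /11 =-188.82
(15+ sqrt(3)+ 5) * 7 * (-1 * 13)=-1820 - 91 * sqrt(3)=-1977.62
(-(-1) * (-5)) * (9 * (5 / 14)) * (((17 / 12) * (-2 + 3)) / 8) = -2.85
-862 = -862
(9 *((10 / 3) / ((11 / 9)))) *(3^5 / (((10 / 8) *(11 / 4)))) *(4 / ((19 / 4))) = 3359232 / 2299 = 1461.17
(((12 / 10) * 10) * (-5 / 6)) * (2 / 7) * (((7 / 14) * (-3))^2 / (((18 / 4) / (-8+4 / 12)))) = 10.95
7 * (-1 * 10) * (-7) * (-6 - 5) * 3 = -16170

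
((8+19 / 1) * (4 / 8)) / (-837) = -1 / 62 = -0.02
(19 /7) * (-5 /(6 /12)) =-190 /7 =-27.14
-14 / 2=-7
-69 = -69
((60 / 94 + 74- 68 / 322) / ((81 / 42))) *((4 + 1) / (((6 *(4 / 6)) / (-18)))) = -938650 / 1081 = -868.32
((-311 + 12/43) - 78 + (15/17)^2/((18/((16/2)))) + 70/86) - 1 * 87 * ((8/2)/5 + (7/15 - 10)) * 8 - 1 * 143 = 344714979/62135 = 5547.84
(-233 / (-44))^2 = 54289 / 1936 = 28.04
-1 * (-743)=743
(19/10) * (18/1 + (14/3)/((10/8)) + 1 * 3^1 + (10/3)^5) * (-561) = -1883271203/4050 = -465005.24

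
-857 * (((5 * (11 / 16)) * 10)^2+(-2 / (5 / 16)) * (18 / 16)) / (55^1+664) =-322078597 / 230080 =-1399.85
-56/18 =-28/9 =-3.11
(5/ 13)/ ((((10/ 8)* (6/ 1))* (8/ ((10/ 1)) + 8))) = 5/ 858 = 0.01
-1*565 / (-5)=113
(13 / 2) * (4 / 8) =13 / 4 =3.25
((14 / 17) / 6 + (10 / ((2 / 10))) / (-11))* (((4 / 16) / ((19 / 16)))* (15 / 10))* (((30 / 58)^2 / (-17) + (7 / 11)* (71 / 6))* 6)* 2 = -70141788028 / 558769651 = -125.53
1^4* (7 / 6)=1.17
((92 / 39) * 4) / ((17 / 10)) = 3680 / 663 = 5.55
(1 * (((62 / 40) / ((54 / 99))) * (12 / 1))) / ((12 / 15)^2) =1705 / 32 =53.28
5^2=25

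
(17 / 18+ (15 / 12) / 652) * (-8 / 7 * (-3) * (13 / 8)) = 288769 / 54768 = 5.27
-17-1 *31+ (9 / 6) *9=-69 / 2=-34.50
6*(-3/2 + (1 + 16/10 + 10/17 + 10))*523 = 3117603/85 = 36677.68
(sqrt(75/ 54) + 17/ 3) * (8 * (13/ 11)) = 260 * sqrt(2)/ 33 + 1768/ 33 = 64.72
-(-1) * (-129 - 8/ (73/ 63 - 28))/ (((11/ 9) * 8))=-178065/ 13528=-13.16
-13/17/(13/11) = -11/17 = -0.65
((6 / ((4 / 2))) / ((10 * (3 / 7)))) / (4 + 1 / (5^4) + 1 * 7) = 875 / 13752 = 0.06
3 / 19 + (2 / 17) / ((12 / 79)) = 1807 / 1938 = 0.93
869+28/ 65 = 56513/ 65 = 869.43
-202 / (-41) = 202 / 41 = 4.93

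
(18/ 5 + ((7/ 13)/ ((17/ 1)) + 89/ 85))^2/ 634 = 534578/ 15482597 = 0.03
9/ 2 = 4.50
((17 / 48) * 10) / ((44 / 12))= 85 / 88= 0.97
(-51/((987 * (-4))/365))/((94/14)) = 6205/8836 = 0.70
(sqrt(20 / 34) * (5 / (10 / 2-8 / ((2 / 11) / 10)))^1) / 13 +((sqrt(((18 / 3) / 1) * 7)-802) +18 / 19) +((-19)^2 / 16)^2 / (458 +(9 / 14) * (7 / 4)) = -1786421821 / 2233184-sqrt(170) / 19227 +sqrt(42) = -793.46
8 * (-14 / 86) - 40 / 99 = -7264 / 4257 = -1.71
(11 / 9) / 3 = 11 / 27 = 0.41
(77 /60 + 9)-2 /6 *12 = 6.28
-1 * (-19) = 19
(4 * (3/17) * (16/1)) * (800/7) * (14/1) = 307200/17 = 18070.59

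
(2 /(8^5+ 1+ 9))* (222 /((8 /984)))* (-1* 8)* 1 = -24272 /1821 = -13.33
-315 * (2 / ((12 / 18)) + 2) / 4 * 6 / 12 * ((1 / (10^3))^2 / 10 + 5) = -984.38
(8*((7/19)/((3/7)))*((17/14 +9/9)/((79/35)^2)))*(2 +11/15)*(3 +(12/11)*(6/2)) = 200538380/3913107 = 51.25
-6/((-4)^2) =-3/8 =-0.38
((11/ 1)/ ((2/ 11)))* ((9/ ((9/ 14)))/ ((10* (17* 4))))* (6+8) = 5929/ 340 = 17.44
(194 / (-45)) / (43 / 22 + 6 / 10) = -4268 / 2529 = -1.69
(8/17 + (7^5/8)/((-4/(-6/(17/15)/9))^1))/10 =84163/2720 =30.94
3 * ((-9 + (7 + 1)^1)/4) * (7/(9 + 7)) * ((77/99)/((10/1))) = -0.03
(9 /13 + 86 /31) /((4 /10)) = 6985 /806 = 8.67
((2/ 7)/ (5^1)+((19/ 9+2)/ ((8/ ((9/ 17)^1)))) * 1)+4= 20607/ 4760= 4.33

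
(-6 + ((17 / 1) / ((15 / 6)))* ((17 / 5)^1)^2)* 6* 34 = 1851504 / 125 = 14812.03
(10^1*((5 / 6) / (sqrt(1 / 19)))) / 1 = 25*sqrt(19) / 3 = 36.32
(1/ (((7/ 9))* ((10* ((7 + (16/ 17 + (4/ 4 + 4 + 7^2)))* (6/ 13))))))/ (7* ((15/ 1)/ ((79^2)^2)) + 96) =662151377/ 14134205790180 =0.00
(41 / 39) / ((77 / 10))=410 / 3003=0.14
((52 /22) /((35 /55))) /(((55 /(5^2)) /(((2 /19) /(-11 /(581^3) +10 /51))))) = 371512885380 /409896829441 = 0.91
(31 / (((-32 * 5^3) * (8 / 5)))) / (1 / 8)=-31 / 800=-0.04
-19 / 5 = -3.80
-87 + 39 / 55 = -4746 / 55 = -86.29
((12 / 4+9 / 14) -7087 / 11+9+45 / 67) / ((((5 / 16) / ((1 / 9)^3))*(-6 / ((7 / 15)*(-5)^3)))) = -130204540 / 4835457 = -26.93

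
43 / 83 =0.52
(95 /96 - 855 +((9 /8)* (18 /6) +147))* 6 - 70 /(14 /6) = -68029 /16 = -4251.81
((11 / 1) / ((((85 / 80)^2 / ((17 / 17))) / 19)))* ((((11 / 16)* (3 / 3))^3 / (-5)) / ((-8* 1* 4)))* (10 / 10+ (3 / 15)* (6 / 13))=0.41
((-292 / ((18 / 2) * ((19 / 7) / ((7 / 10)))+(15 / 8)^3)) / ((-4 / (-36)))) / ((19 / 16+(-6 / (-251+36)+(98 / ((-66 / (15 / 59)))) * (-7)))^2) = -4.26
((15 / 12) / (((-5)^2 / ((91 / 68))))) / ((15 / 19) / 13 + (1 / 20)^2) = 112385 / 106199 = 1.06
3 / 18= 1 / 6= 0.17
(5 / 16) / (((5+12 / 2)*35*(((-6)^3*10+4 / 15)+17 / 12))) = -15 / 39885692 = -0.00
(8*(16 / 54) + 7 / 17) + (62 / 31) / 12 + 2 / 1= 4543 / 918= 4.95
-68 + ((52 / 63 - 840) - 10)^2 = 2861766112 / 3969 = 721029.51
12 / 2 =6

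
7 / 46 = 0.15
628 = 628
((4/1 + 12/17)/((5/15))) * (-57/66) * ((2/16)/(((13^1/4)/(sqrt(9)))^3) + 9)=-45574920/410839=-110.93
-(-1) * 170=170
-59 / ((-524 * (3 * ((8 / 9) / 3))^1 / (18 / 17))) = 4779 / 35632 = 0.13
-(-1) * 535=535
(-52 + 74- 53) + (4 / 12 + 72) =124 / 3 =41.33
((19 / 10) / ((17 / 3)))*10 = 57 / 17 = 3.35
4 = 4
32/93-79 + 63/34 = -242851/3162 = -76.80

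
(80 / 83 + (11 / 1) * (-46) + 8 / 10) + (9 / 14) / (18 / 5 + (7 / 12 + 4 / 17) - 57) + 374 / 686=-3845466218387 / 7634389385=-503.70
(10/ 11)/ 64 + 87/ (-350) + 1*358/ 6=10983089/ 184800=59.43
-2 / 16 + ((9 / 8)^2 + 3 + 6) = 649 / 64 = 10.14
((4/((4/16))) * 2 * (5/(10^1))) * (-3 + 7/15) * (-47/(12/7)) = 50008/45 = 1111.29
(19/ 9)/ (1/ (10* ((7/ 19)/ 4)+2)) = 37/ 6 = 6.17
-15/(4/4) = -15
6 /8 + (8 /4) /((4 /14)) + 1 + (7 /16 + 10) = 307 /16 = 19.19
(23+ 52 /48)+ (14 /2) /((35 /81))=2417 /60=40.28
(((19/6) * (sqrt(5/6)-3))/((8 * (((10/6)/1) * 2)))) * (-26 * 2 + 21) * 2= 15.37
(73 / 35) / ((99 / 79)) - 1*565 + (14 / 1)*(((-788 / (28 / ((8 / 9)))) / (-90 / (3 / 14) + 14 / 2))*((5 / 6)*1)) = -49294738 / 87615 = -562.63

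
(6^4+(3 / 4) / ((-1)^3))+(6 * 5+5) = 5321 / 4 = 1330.25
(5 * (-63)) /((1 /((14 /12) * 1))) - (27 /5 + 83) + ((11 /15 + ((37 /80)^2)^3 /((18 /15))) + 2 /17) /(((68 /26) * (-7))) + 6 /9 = -193154403360725463 /424253849600000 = -455.28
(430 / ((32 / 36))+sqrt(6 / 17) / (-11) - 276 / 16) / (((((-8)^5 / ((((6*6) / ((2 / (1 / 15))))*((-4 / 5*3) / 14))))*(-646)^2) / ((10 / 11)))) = 8397 / 1316181278720 - 9*sqrt(102) / 123062949560320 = 0.00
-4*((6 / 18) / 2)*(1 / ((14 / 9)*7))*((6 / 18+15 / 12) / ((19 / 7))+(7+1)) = -103 / 196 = -0.53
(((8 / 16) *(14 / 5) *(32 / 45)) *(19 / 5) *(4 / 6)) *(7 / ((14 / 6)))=8512 / 1125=7.57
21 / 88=0.24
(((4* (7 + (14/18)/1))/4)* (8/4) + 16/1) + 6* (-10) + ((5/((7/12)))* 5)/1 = 908/63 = 14.41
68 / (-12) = -17 / 3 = -5.67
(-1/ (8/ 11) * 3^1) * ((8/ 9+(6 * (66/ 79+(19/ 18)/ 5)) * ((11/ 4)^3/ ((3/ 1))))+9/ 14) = -263146829/ 1415680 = -185.88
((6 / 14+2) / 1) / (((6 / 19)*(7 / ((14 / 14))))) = 1.10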